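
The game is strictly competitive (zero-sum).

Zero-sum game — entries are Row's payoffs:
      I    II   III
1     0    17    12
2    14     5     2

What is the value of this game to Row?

Column II is strictly dominated by III for Column (it gives Row more in every row).
The remaining 2×2 game on (1, 2) × (I, III) has no saddle point. Let Row play 1 with probability p; indifference gives 14(1−p) = 12p + 2(1−p), so p = 1/2.
Similarly Column's optimal q on I is 5/12, and the value is 0·(5/12) + (12)·(7/12) = 7.

7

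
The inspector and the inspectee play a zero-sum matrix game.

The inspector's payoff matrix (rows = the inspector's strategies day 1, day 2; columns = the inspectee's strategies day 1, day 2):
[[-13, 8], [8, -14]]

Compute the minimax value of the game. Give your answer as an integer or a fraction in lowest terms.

Row minima are -13 and -14, so the inspector's maximin is -13; column maxima are 8 and 8, so the inspectee's minimax is 8. These differ, so the equilibrium is in mixed strategies.
Let the inspector play day 1 with probability p. The inspectee is indifferent when −13p + 8(1−p) = 8p − 14(1−p), giving p = 22/43.
Let the inspectee play day 1 with probability q. The inspector is indifferent when −13q + 8(1−q) = 8q − 14(1−q), giving q = 22/43.
The value is -13·(22/43) + (8)·(21/43) = -118/43.

-118/43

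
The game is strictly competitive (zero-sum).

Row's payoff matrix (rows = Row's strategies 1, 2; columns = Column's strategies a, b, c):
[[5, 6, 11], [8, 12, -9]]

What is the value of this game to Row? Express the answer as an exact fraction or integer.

133/23

Column b is strictly dominated by a for Column (it gives Row more in every row).
The remaining 2×2 game on (1, 2) × (a, c) has no saddle point. Let Row play 1 with probability p; indifference gives 5p + 8(1−p) = 11p − 9(1−p), so p = 17/23.
Similarly Column's optimal q on a is 20/23, and the value is 5·(20/23) + (11)·(3/23) = 133/23.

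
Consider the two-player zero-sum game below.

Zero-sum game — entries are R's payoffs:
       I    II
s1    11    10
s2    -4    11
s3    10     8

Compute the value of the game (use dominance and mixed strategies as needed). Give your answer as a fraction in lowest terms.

161/16

Row s3 is strictly dominated by row s1, so R never plays it.
The remaining 2×2 game on (s1, s2) × (I, II) has no saddle point. Let R play s1 with probability p; indifference gives 11p − 4(1−p) = 10p + 11(1−p), so p = 15/16.
Similarly C's optimal q on I is 1/16, and the value is 11·(1/16) + (10)·(15/16) = 161/16.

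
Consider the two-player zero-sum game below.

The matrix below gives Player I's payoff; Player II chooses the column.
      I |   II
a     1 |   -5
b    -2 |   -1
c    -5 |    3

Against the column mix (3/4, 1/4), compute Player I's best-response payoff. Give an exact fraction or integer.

-1/2

a: (1)·(3/4) + (-5)·(1/4) = -1/2.
b: (-2)·(3/4) + (-1)·(1/4) = -7/4.
c: (-5)·(3/4) + (3)·(1/4) = -3.
The best pure response is a with expected payoff -1/2.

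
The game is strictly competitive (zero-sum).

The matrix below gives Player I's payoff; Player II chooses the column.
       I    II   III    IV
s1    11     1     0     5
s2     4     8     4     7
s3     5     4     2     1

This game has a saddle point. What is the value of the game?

Row minima: 0, 4, 1 → Player I's maximin is 4.
Column maxima: 11, 8, 4, 7 → Player II's minimax is 4.
They coincide at (s2, III), so the value is 4.

4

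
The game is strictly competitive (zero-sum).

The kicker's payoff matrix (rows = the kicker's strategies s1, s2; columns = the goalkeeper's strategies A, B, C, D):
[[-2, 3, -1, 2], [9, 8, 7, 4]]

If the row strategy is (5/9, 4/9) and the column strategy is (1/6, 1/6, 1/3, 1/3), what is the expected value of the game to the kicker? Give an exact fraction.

19/6

Against (1/6, 1/6, 1/3, 1/3), each row's expected payoff is s1: 1/2; s2: 13/2.
Taking the (5/9, 4/9)-weighted average: (5/9)·(1/2) + (4/9)·(13/2) = 19/6.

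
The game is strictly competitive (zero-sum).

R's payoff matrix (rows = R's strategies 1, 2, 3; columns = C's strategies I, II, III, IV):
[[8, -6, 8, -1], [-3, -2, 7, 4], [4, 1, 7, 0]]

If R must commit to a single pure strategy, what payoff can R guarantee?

0

The worst-case payoff for each row is 1: -6, 2: -3, 3: 0.
The best of these is 0.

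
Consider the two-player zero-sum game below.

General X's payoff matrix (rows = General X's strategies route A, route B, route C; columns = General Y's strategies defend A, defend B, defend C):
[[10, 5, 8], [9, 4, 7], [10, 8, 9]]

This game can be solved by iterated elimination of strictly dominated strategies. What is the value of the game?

Column defend A is strictly dominated by defend B for General Y (5<10, 4<9, 8<10); eliminate defend A.
Row route B is strictly dominated by row route A (5>4, 8>7); eliminate route B.
Column defend C is strictly dominated by defend B for General Y (5<8, 8<9); eliminate defend C.
Row route A is strictly dominated by row route C (8>5); eliminate route A.
Only (route C, defend B) remains, with payoff 8.

8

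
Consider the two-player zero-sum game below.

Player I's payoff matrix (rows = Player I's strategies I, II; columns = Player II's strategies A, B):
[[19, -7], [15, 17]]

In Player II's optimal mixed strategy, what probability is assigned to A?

6/7

Row minima are -7 and 15, so Player I's maximin is 15; column maxima are 19 and 17, so Player II's minimax is 17. These differ, so the equilibrium is in mixed strategies.
Let Player II play A with probability q. Player I is indifferent when 19q − 7(1−q) = 15q + 17(1−q), giving q = 6/7.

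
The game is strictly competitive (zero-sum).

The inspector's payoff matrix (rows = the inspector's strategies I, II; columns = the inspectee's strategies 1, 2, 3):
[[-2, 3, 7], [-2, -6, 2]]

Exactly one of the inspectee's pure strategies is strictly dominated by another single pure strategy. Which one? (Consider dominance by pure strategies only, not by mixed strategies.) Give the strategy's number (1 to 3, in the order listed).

3

The inspectee prefers columns that give the inspector less. Compare 3 with 1: -2 < 7, -2 < 2.
So 1 strictly dominates 3 for the inspectee; 3 is strictly dominated.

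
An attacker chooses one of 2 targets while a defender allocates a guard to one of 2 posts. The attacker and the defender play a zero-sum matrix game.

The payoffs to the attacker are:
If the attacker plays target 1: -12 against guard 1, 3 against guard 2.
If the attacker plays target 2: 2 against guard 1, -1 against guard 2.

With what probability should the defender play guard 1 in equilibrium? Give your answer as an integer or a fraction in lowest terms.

Row minima are -12 and -1, so the attacker's maximin is -1; column maxima are 2 and 3, so the defender's minimax is 2. These differ, so the equilibrium is in mixed strategies.
Let the defender play guard 1 with probability q. The attacker is indifferent when −12q + 3(1−q) = 2q − (1−q), giving q = 2/9.

2/9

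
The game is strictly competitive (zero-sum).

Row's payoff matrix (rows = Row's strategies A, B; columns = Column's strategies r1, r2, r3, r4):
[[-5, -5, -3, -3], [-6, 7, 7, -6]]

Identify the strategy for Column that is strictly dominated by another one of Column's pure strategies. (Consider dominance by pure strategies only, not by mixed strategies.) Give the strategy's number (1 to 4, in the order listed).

3

Column prefers columns that give Row less. Compare r3 with r1: -5 < -3, -6 < 7.
So r1 strictly dominates r3 for Column; r3 is strictly dominated.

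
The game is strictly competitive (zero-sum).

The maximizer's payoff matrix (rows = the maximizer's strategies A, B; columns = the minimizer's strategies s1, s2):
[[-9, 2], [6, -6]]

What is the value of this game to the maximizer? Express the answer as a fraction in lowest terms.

-42/23

Row minima are -9 and -6, so the maximizer's maximin is -6; column maxima are 6 and 2, so the minimizer's minimax is 2. These differ, so the equilibrium is in mixed strategies.
Let the maximizer play A with probability p. The minimizer is indifferent when −9p + 6(1−p) = 2p − 6(1−p), giving p = 12/23.
Let the minimizer play s1 with probability q. The maximizer is indifferent when −9q + 2(1−q) = 6q − 6(1−q), giving q = 8/23.
The value is -9·(8/23) + (2)·(15/23) = -42/23.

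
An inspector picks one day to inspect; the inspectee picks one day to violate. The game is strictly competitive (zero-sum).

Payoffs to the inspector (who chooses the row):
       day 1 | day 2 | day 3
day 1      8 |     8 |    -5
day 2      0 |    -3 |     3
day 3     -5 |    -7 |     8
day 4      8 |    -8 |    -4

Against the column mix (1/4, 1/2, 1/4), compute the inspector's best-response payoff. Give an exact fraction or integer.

19/4

day 1: (8)·(1/4) + (8)·(1/2) + (-5)·(1/4) = 19/4.
day 2: (0)·(1/4) + (-3)·(1/2) + (3)·(1/4) = -3/4.
day 3: (-5)·(1/4) + (-7)·(1/2) + (8)·(1/4) = -11/4.
day 4: (8)·(1/4) + (-8)·(1/2) + (-4)·(1/4) = -3.
The best pure response is day 1 with expected payoff 19/4.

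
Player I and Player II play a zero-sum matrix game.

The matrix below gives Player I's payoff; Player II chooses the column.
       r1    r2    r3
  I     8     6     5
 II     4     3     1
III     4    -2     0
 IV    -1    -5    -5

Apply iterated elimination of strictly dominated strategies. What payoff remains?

5

Column r1 is strictly dominated by r2 for Player II (6<8, 3<4, -2<4, -5<-1); eliminate r1.
Row IV is strictly dominated by row I (6>-5, 5>-5); eliminate IV.
Row III is strictly dominated by row I (6>-2, 5>0); eliminate III.
Column r2 is strictly dominated by r3 for Player II (5<6, 1<3); eliminate r2.
Row II is strictly dominated by row I (5>1); eliminate II.
Only (I, r3) remains, with payoff 5.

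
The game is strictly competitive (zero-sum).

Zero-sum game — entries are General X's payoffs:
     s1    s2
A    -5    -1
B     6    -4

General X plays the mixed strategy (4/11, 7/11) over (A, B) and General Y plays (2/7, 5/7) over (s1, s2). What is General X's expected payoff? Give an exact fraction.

-116/77

Against (2/7, 5/7), each row's expected payoff is A: -15/7; B: -8/7.
Taking the (4/11, 7/11)-weighted average: (4/11)·(-15/7) + (7/11)·(-8/7) = -116/77.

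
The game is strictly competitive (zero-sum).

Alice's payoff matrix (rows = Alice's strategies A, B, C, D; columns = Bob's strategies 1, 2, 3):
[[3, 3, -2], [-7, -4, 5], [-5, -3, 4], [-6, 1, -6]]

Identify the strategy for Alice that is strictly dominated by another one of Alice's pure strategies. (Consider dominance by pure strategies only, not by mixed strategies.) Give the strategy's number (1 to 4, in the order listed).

4

Compare D with A: 3 > -6, 3 > 1, -2 > -6.
So A strictly dominates D for Alice; D is strictly dominated.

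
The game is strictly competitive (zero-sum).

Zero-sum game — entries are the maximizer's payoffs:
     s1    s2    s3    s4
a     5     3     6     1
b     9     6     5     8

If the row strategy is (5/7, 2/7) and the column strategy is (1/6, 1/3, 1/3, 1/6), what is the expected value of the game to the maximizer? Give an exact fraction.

Against (1/6, 1/3, 1/3, 1/6), each row's expected payoff is a: 4; b: 13/2.
Taking the (5/7, 2/7)-weighted average: (5/7)·(4) + (2/7)·(13/2) = 33/7.

33/7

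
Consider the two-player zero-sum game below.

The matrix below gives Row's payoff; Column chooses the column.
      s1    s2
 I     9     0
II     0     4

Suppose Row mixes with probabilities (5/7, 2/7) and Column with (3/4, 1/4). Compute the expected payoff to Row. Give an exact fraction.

Against (3/4, 1/4), each row's expected payoff is I: 27/4; II: 1.
Taking the (5/7, 2/7)-weighted average: (5/7)·(27/4) + (2/7)·(1) = 143/28.

143/28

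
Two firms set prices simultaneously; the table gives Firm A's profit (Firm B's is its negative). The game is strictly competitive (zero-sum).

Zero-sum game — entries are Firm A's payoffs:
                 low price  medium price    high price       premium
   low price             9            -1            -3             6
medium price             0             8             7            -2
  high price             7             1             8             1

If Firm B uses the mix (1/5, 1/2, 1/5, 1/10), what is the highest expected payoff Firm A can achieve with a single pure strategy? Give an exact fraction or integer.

low price: (9)·(1/5) + (-1)·(1/2) + (-3)·(1/5) + (6)·(1/10) = 13/10.
medium price: (0)·(1/5) + (8)·(1/2) + (7)·(1/5) + (-2)·(1/10) = 26/5.
high price: (7)·(1/5) + (1)·(1/2) + (8)·(1/5) + (1)·(1/10) = 18/5.
The best pure response is medium price with expected payoff 26/5.

26/5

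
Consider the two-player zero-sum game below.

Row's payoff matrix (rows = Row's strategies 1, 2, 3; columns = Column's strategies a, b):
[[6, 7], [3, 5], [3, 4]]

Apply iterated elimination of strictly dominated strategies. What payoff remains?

6

Column b is strictly dominated by a for Column (6<7, 3<5, 3<4); eliminate b.
Row 3 is strictly dominated by row 1 (6>3); eliminate 3.
Row 2 is strictly dominated by row 1 (6>3); eliminate 2.
Only (1, a) remains, with payoff 6.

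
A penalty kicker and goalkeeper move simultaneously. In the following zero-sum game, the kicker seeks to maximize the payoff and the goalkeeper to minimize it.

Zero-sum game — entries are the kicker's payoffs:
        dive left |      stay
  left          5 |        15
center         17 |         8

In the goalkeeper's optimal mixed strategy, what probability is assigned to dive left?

7/19

Row minima are 5 and 8, so the kicker's maximin is 8; column maxima are 17 and 15, so the goalkeeper's minimax is 15. These differ, so the equilibrium is in mixed strategies.
Let the goalkeeper play dive left with probability q. The kicker is indifferent when 5q + 15(1−q) = 17q + 8(1−q), giving q = 7/19.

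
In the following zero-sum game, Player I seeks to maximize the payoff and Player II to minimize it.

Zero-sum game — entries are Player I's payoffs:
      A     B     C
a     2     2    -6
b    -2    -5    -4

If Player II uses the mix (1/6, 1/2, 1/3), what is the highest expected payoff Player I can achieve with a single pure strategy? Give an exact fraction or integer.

-2/3

a: (2)·(1/6) + (2)·(1/2) + (-6)·(1/3) = -2/3.
b: (-2)·(1/6) + (-5)·(1/2) + (-4)·(1/3) = -25/6.
The best pure response is a with expected payoff -2/3.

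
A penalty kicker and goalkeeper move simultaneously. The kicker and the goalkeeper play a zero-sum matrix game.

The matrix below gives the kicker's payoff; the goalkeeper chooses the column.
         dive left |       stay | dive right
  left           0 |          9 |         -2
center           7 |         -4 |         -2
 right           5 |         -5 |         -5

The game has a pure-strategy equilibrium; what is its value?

Row minima: -2, -4, -5 → the kicker's maximin is -2.
Column maxima: 7, 9, -2 → the goalkeeper's minimax is -2.
They coincide at (left, dive right), so the value is -2.

-2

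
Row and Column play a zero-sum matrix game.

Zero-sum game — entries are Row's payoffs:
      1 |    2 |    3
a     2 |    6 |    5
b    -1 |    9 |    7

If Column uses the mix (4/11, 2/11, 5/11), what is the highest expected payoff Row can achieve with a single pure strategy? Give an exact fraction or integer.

a: (2)·(4/11) + (6)·(2/11) + (5)·(5/11) = 45/11.
b: (-1)·(4/11) + (9)·(2/11) + (7)·(5/11) = 49/11.
The best pure response is b with expected payoff 49/11.

49/11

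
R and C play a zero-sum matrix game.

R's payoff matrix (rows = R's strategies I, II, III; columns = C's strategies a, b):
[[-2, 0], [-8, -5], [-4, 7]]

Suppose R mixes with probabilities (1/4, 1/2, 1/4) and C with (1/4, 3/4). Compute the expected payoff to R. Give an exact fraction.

-31/16

Against (1/4, 3/4), each row's expected payoff is I: -1/2; II: -23/4; III: 17/4.
Taking the (1/4, 1/2, 1/4)-weighted average: (1/4)·(-1/2) + (1/2)·(-23/4) + (1/4)·(17/4) = -31/16.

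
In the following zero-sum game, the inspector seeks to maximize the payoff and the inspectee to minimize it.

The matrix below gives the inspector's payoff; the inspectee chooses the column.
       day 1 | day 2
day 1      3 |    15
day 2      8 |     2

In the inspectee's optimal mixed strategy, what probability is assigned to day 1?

13/18

Row minima are 3 and 2, so the inspector's maximin is 3; column maxima are 8 and 15, so the inspectee's minimax is 8. These differ, so the equilibrium is in mixed strategies.
Let the inspectee play day 1 with probability q. The inspector is indifferent when 3q + 15(1−q) = 8q + 2(1−q), giving q = 13/18.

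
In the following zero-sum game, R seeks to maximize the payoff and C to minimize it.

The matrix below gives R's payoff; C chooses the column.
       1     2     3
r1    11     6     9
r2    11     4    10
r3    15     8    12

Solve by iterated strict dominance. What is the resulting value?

8

Column 1 is strictly dominated by 2 for C (6<11, 4<11, 8<15); eliminate 1.
Column 3 is strictly dominated by 2 for C (6<9, 4<10, 8<12); eliminate 3.
Row r2 is strictly dominated by row r1 (6>4); eliminate r2.
Row r1 is strictly dominated by row r3 (8>6); eliminate r1.
Only (r3, 2) remains, with payoff 8.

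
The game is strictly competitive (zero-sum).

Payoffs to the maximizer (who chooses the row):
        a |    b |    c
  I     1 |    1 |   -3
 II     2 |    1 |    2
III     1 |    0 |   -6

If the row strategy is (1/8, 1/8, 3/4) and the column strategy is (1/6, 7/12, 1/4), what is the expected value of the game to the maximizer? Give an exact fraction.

Against (1/6, 7/12, 1/4), each row's expected payoff is I: 0; II: 17/12; III: -4/3.
Taking the (1/8, 1/8, 3/4)-weighted average: (1/8)·(0) + (1/8)·(17/12) + (3/4)·(-4/3) = -79/96.

-79/96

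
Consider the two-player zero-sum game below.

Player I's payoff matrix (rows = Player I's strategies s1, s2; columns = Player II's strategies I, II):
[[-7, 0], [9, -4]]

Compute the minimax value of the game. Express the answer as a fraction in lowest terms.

Row minima are -7 and -4, so Player I's maximin is -4; column maxima are 9 and 0, so Player II's minimax is 0. These differ, so the equilibrium is in mixed strategies.
Let Player I play s1 with probability p. Player II is indifferent when −7p + 9(1−p) = −4(1−p), giving p = 13/20.
Let Player II play I with probability q. Player I is indifferent when −7q = 9q − 4(1−q), giving q = 1/5.
The value is -7·(1/5) + (0)·(4/5) = -7/5.

-7/5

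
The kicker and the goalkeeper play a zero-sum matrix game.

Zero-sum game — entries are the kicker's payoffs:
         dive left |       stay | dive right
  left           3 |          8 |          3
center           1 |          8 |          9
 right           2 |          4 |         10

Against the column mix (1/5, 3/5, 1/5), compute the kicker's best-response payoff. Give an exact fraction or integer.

34/5

left: (3)·(1/5) + (8)·(3/5) + (3)·(1/5) = 6.
center: (1)·(1/5) + (8)·(3/5) + (9)·(1/5) = 34/5.
right: (2)·(1/5) + (4)·(3/5) + (10)·(1/5) = 24/5.
The best pure response is center with expected payoff 34/5.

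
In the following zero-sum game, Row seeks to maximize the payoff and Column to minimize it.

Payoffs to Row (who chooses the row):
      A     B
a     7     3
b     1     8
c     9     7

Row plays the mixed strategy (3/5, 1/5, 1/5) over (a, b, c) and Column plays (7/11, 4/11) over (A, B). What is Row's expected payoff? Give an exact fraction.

Against (7/11, 4/11), each row's expected payoff is a: 61/11; b: 39/11; c: 91/11.
Taking the (3/5, 1/5, 1/5)-weighted average: (3/5)·(61/11) + (1/5)·(39/11) + (1/5)·(91/11) = 313/55.

313/55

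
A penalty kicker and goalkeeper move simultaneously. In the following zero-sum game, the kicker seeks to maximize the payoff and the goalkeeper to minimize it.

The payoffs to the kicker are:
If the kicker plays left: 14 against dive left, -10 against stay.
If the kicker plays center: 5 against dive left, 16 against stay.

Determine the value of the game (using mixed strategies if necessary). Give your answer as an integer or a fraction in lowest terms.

Row minima are -10 and 5, so the kicker's maximin is 5; column maxima are 14 and 16, so the goalkeeper's minimax is 14. These differ, so the equilibrium is in mixed strategies.
Let the kicker play left with probability p. The goalkeeper is indifferent when 14p + 5(1−p) = −10p + 16(1−p), giving p = 11/35.
Let the goalkeeper play dive left with probability q. The kicker is indifferent when 14q − 10(1−q) = 5q + 16(1−q), giving q = 26/35.
The value is 14·(26/35) + (-10)·(9/35) = 274/35.

274/35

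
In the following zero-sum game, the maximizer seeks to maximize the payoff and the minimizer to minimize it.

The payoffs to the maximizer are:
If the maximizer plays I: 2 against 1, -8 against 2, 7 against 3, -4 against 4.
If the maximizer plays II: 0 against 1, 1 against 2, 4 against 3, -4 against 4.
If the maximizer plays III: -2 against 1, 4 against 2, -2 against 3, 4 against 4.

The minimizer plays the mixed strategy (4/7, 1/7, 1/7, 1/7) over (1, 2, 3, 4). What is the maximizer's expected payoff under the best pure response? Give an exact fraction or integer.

3/7

I: (2)·(4/7) + (-8)·(1/7) + (7)·(1/7) + (-4)·(1/7) = 3/7.
II: (0)·(4/7) + (1)·(1/7) + (4)·(1/7) + (-4)·(1/7) = 1/7.
III: (-2)·(4/7) + (4)·(1/7) + (-2)·(1/7) + (4)·(1/7) = -2/7.
The best pure response is I with expected payoff 3/7.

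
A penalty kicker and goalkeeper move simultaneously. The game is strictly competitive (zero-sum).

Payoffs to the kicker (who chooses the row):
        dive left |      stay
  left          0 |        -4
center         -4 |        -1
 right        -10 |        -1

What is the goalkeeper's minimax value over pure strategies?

-1

The worst case (largest entry) in each column is dive left: 0, stay: -1.
The best (smallest) of these is -1.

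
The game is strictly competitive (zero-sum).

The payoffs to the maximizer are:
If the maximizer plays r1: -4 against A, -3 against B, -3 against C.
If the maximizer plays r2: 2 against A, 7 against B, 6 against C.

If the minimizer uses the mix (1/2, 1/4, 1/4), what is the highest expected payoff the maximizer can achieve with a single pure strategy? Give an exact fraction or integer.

r1: (-4)·(1/2) + (-3)·(1/4) + (-3)·(1/4) = -7/2.
r2: (2)·(1/2) + (7)·(1/4) + (6)·(1/4) = 17/4.
The best pure response is r2 with expected payoff 17/4.

17/4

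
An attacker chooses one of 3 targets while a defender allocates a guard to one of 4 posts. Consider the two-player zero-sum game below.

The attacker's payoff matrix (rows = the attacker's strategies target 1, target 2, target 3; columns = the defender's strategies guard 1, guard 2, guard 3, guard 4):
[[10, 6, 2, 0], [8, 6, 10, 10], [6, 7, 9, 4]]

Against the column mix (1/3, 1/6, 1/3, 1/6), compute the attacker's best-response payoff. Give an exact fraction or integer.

target 1: (10)·(1/3) + (6)·(1/6) + (2)·(1/3) + (0)·(1/6) = 5.
target 2: (8)·(1/3) + (6)·(1/6) + (10)·(1/3) + (10)·(1/6) = 26/3.
target 3: (6)·(1/3) + (7)·(1/6) + (9)·(1/3) + (4)·(1/6) = 41/6.
The best pure response is target 2 with expected payoff 26/3.

26/3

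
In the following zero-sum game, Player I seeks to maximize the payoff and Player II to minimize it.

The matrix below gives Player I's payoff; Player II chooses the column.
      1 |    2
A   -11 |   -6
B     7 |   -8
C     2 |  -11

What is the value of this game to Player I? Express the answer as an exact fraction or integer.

-13/2

Row C is strictly dominated by row B, so Player I never plays it.
The remaining 2×2 game on (A, B) × (1, 2) has no saddle point. Let Player I play A with probability p; indifference gives −11p + 7(1−p) = −6p − 8(1−p), so p = 3/4.
Similarly Player II's optimal q on 1 is 1/10, and the value is -11·(1/10) + (-6)·(9/10) = -13/2.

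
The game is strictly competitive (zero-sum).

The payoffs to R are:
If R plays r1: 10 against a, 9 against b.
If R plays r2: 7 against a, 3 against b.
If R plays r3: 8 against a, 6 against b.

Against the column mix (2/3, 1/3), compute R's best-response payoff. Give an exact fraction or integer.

29/3

r1: (10)·(2/3) + (9)·(1/3) = 29/3.
r2: (7)·(2/3) + (3)·(1/3) = 17/3.
r3: (8)·(2/3) + (6)·(1/3) = 22/3.
The best pure response is r1 with expected payoff 29/3.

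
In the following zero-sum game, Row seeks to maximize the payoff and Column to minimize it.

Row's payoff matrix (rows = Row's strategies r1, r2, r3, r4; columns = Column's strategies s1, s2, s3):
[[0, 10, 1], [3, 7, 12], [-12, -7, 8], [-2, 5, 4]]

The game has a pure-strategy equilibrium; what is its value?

3

Row minima: 0, 3, -12, -2 → Row's maximin is 3.
Column maxima: 3, 10, 12 → Column's minimax is 3.
They coincide at (r2, s1), so the value is 3.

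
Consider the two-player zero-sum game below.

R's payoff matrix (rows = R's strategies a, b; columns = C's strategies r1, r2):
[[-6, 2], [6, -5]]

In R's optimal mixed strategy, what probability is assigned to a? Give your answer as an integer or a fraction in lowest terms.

Row minima are -6 and -5, so R's maximin is -5; column maxima are 6 and 2, so C's minimax is 2. These differ, so the equilibrium is in mixed strategies.
Let R play a with probability p. C is indifferent when −6p + 6(1−p) = 2p − 5(1−p), giving p = 11/19.

11/19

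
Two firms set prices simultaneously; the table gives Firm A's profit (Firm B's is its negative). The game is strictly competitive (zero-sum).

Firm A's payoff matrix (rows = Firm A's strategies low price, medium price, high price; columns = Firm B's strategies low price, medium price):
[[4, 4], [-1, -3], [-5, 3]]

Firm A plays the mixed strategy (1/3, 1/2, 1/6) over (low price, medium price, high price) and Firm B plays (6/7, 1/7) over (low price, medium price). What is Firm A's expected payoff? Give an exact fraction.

Against (6/7, 1/7), each row's expected payoff is low price: 4; medium price: -9/7; high price: -27/7.
Taking the (1/3, 1/2, 1/6)-weighted average: (1/3)·(4) + (1/2)·(-9/7) + (1/6)·(-27/7) = 1/21.

1/21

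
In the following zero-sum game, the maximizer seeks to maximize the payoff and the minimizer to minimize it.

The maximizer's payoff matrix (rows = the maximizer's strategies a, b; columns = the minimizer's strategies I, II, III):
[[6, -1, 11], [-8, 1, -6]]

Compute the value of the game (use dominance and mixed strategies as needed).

-1/8

Column III is strictly dominated by I for the minimizer (it gives the maximizer more in every row).
The remaining 2×2 game on (a, b) × (I, II) has no saddle point. Let the maximizer play a with probability p; indifference gives 6p − 8(1−p) = −p + (1−p), so p = 9/16.
Similarly the minimizer's optimal q on I is 1/8, and the value is 6·(1/8) + (-1)·(7/8) = -1/8.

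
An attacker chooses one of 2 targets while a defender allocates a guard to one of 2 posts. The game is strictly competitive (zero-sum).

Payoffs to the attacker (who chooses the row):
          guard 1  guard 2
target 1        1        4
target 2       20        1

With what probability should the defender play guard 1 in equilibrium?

3/22

Row minima are 1 and 1, so the attacker's maximin is 1; column maxima are 20 and 4, so the defender's minimax is 4. These differ, so the equilibrium is in mixed strategies.
Let the defender play guard 1 with probability q. The attacker is indifferent when q + 4(1−q) = 20q + (1−q), giving q = 3/22.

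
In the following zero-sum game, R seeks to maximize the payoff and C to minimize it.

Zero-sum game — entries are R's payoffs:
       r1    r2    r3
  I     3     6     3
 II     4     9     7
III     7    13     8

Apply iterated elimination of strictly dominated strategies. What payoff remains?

Column r2 is strictly dominated by r1 for C (3<6, 4<9, 7<13); eliminate r2.
Row II is strictly dominated by row III (7>4, 8>7); eliminate II.
Row I is strictly dominated by row III (7>3, 8>3); eliminate I.
Column r3 is strictly dominated by r1 for C (7<8); eliminate r3.
Only (III, r1) remains, with payoff 7.

7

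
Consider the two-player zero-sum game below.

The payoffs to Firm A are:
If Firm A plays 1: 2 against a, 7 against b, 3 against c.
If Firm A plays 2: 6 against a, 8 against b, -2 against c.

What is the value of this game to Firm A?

22/9

Column b is strictly dominated by a for Firm B (it gives Firm A more in every row).
The remaining 2×2 game on (1, 2) × (a, c) has no saddle point. Let Firm A play 1 with probability p; indifference gives 2p + 6(1−p) = 3p − 2(1−p), so p = 8/9.
Similarly Firm B's optimal q on a is 5/9, and the value is 2·(5/9) + (3)·(4/9) = 22/9.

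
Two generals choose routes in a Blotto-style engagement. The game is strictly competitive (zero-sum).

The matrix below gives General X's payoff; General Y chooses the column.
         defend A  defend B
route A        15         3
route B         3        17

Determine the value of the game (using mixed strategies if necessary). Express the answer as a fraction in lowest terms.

Row minima are 3 and 3, so General X's maximin is 3; column maxima are 15 and 17, so General Y's minimax is 15. These differ, so the equilibrium is in mixed strategies.
Let General X play route A with probability p. General Y is indifferent when 15p + 3(1−p) = 3p + 17(1−p), giving p = 7/13.
Let General Y play defend A with probability q. General X is indifferent when 15q + 3(1−q) = 3q + 17(1−q), giving q = 7/13.
The value is 15·(7/13) + (3)·(6/13) = 123/13.

123/13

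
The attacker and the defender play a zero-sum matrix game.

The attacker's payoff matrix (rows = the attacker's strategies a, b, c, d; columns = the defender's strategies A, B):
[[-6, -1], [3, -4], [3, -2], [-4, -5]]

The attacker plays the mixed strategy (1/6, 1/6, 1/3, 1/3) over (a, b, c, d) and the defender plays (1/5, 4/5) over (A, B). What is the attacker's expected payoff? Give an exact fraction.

-27/10

Against (1/5, 4/5), each row's expected payoff is a: -2; b: -13/5; c: -1; d: -24/5.
Taking the (1/6, 1/6, 1/3, 1/3)-weighted average: (1/6)·(-2) + (1/6)·(-13/5) + (1/3)·(-1) + (1/3)·(-24/5) = -27/10.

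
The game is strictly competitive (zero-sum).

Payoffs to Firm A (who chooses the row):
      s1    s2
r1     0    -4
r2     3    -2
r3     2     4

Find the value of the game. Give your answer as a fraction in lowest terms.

16/7

Row r1 is strictly dominated by row r2, so Firm A never plays it.
The remaining 2×2 game on (r2, r3) × (s1, s2) has no saddle point. Let Firm A play r2 with probability p; indifference gives 3p + 2(1−p) = −2p + 4(1−p), so p = 2/7.
Similarly Firm B's optimal q on s1 is 6/7, and the value is 3·(6/7) + (-2)·(1/7) = 16/7.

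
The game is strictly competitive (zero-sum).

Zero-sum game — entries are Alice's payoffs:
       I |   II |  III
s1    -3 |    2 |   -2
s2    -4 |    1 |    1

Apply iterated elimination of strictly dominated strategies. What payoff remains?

-3

Column III is strictly dominated by I for Bob (-3<-2, -4<1); eliminate III.
Row s2 is strictly dominated by row s1 (-3>-4, 2>1); eliminate s2.
Column II is strictly dominated by I for Bob (-3<2); eliminate II.
Only (s1, I) remains, with payoff -3.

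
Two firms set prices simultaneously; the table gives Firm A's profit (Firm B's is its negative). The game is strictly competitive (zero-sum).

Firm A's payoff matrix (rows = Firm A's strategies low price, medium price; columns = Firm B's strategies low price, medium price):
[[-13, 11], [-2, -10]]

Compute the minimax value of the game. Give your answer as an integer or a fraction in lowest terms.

Row minima are -13 and -10, so Firm A's maximin is -10; column maxima are -2 and 11, so Firm B's minimax is -2. These differ, so the equilibrium is in mixed strategies.
Let Firm A play low price with probability p. Firm B is indifferent when −13p − 2(1−p) = 11p − 10(1−p), giving p = 1/4.
Let Firm B play low price with probability q. Firm A is indifferent when −13q + 11(1−q) = −2q − 10(1−q), giving q = 21/32.
The value is -13·(21/32) + (11)·(11/32) = -19/4.

-19/4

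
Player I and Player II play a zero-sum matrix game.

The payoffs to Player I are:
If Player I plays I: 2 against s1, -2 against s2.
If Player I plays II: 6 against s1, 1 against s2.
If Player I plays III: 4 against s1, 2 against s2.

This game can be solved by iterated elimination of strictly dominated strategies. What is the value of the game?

Column s1 is strictly dominated by s2 for Player II (-2<2, 1<6, 2<4); eliminate s1.
Row II is strictly dominated by row III (2>1); eliminate II.
Row I is strictly dominated by row III (2>-2); eliminate I.
Only (III, s2) remains, with payoff 2.

2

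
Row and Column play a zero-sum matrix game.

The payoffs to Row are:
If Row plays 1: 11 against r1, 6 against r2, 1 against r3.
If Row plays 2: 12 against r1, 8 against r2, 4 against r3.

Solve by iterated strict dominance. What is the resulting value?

4

Column r2 is strictly dominated by r3 for Column (1<6, 4<8); eliminate r2.
Column r1 is strictly dominated by r3 for Column (1<11, 4<12); eliminate r1.
Row 1 is strictly dominated by row 2 (4>1); eliminate 1.
Only (2, r3) remains, with payoff 4.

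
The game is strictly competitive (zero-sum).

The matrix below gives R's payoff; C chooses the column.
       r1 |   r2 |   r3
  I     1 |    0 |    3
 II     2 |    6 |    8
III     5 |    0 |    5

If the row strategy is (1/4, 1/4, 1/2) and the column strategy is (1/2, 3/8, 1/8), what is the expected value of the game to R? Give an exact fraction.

Against (1/2, 3/8, 1/8), each row's expected payoff is I: 7/8; II: 17/4; III: 25/8.
Taking the (1/4, 1/4, 1/2)-weighted average: (1/4)·(7/8) + (1/4)·(17/4) + (1/2)·(25/8) = 91/32.

91/32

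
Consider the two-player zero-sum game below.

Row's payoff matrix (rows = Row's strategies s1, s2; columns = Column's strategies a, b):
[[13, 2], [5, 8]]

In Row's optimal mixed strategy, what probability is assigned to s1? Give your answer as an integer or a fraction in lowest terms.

3/14

Row minima are 2 and 5, so Row's maximin is 5; column maxima are 13 and 8, so Column's minimax is 8. These differ, so the equilibrium is in mixed strategies.
Let Row play s1 with probability p. Column is indifferent when 13p + 5(1−p) = 2p + 8(1−p), giving p = 3/14.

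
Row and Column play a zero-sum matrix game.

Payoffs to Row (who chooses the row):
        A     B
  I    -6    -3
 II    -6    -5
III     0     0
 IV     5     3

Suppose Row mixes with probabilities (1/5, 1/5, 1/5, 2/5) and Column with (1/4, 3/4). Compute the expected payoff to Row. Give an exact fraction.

Against (1/4, 3/4), each row's expected payoff is I: -15/4; II: -21/4; III: 0; IV: 7/2.
Taking the (1/5, 1/5, 1/5, 2/5)-weighted average: (1/5)·(-15/4) + (1/5)·(-21/4) + (1/5)·(0) + (2/5)·(7/2) = -2/5.

-2/5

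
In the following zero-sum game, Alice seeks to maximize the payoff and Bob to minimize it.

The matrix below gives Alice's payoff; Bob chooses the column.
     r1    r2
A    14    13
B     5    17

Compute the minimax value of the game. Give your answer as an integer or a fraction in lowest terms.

173/13

Row minima are 13 and 5, so Alice's maximin is 13; column maxima are 14 and 17, so Bob's minimax is 14. These differ, so the equilibrium is in mixed strategies.
Let Alice play A with probability p. Bob is indifferent when 14p + 5(1−p) = 13p + 17(1−p), giving p = 12/13.
Let Bob play r1 with probability q. Alice is indifferent when 14q + 13(1−q) = 5q + 17(1−q), giving q = 4/13.
The value is 14·(4/13) + (13)·(9/13) = 173/13.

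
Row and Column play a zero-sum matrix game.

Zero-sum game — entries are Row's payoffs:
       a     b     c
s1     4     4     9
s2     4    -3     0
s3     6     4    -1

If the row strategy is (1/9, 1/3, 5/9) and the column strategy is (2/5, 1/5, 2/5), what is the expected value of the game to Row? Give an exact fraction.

23/9

Against (2/5, 1/5, 2/5), each row's expected payoff is s1: 6; s2: 1; s3: 14/5.
Taking the (1/9, 1/3, 5/9)-weighted average: (1/9)·(6) + (1/3)·(1) + (5/9)·(14/5) = 23/9.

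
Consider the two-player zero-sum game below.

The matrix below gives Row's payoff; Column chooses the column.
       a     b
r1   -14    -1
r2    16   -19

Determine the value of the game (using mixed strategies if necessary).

-47/8

Row minima are -14 and -19, so Row's maximin is -14; column maxima are 16 and -1, so Column's minimax is -1. These differ, so the equilibrium is in mixed strategies.
Let Row play r1 with probability p. Column is indifferent when −14p + 16(1−p) = −p − 19(1−p), giving p = 35/48.
Let Column play a with probability q. Row is indifferent when −14q − (1−q) = 16q − 19(1−q), giving q = 3/8.
The value is -14·(3/8) + (-1)·(5/8) = -47/8.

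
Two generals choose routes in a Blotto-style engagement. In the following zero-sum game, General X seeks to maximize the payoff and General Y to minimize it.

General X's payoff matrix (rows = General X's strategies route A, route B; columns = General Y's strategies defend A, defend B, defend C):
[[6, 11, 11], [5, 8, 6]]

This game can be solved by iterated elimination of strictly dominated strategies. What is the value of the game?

6

Column defend B is strictly dominated by defend A for General Y (6<11, 5<8); eliminate defend B.
Row route B is strictly dominated by row route A (6>5, 11>6); eliminate route B.
Column defend C is strictly dominated by defend A for General Y (6<11); eliminate defend C.
Only (route A, defend A) remains, with payoff 6.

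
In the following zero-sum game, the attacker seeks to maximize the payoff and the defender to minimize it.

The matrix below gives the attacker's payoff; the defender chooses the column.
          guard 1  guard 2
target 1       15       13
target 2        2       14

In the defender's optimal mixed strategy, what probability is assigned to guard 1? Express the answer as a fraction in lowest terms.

Row minima are 13 and 2, so the attacker's maximin is 13; column maxima are 15 and 14, so the defender's minimax is 14. These differ, so the equilibrium is in mixed strategies.
Let the defender play guard 1 with probability q. The attacker is indifferent when 15q + 13(1−q) = 2q + 14(1−q), giving q = 1/14.

1/14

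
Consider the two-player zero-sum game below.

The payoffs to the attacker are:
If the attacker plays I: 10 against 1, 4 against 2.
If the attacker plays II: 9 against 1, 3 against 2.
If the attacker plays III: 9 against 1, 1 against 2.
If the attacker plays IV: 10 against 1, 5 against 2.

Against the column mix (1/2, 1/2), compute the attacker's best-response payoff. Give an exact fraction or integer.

15/2

I: (10)·(1/2) + (4)·(1/2) = 7.
II: (9)·(1/2) + (3)·(1/2) = 6.
III: (9)·(1/2) + (1)·(1/2) = 5.
IV: (10)·(1/2) + (5)·(1/2) = 15/2.
The best pure response is IV with expected payoff 15/2.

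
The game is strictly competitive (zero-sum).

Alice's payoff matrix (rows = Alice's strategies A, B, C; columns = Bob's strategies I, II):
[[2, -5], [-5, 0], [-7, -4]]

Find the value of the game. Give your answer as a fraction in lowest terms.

Row C is strictly dominated by row B, so Alice never plays it.
The remaining 2×2 game on (A, B) × (I, II) has no saddle point. Let Alice play A with probability p; indifference gives 2p − 5(1−p) = −5p, so p = 5/12.
Similarly Bob's optimal q on I is 5/12, and the value is 2·(5/12) + (-5)·(7/12) = -25/12.

-25/12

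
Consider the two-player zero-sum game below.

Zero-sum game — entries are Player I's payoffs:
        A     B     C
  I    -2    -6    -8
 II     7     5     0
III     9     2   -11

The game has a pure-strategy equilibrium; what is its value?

Row minima: -8, 0, -11 → Player I's maximin is 0.
Column maxima: 9, 5, 0 → Player II's minimax is 0.
They coincide at (II, C), so the value is 0.

0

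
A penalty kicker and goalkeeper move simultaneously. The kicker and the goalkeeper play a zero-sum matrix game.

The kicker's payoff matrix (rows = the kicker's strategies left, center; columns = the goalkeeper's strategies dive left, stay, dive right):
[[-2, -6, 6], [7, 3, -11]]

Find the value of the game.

-24/13

Column dive left is strictly dominated by stay for the goalkeeper (it gives the kicker more in every row).
The remaining 2×2 game on (left, center) × (stay, dive right) has no saddle point. Let the kicker play left with probability p; indifference gives −6p + 3(1−p) = 6p − 11(1−p), so p = 7/13.
Similarly the goalkeeper's optimal q on stay is 17/26, and the value is -6·(17/26) + (6)·(9/26) = -24/13.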